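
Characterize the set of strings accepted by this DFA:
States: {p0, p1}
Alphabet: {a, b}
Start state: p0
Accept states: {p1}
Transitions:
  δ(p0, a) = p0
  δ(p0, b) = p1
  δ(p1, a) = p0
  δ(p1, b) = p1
Testing a few strings:
  'bba' → reject
  'ba' → reject
  'aab' → accept
  'baa' → reject
State roles: p0=last symbol not b; p1=last symbol is b
All strings over {a,b} ending with b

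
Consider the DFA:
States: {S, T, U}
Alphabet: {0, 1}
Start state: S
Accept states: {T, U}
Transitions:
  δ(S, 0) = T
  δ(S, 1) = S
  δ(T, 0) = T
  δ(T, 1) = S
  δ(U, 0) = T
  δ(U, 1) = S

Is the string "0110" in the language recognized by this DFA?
Processing string "0110":
  S --0--> T
  T --1--> S
  S --1--> S
  S --0--> T
Final state: T
Accept states: {T, U}
Yes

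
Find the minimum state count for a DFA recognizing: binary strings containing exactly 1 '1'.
By Myhill–Nerode, count the distinguishable equivalence classes: 3 classes — having seen 0, 1, or >1 copies of '1'; the count-1 class is the only accepting one and >1 is dead.
3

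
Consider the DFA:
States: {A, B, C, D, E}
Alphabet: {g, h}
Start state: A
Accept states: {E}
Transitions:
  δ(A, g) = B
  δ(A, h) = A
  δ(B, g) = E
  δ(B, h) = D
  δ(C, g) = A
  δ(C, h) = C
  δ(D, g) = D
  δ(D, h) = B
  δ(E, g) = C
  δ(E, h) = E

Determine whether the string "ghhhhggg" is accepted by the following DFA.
Processing string "ghhhhggg":
  A --g--> B
  B --h--> D
  D --h--> B
  B --h--> D
  D --h--> B
  B --g--> E
  E --g--> C
  C --g--> A
Final state: A
Accept states: {E}
No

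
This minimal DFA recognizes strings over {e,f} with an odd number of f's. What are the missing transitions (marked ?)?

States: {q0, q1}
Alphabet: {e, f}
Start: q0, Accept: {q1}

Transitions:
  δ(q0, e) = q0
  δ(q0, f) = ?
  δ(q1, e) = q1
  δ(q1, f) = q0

From the language and accept set, identify what each state tracks — q0: even number of f's so far; q1: odd number of f's so far.
Each missing δ(q, a) is the state matching the new tracked value after reading a.
δ(q0, f) = q1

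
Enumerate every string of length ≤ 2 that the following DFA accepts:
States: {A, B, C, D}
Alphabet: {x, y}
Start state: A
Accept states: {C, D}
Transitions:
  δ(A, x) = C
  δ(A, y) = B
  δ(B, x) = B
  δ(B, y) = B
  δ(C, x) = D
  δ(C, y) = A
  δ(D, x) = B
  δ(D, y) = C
x, xx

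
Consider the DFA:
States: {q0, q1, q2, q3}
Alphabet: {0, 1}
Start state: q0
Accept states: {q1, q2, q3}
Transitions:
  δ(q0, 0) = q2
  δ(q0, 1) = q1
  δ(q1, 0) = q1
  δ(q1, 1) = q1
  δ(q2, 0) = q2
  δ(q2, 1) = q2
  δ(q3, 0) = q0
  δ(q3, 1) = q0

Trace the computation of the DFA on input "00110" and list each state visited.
read '0': q0 → q2
  read '0': q2 → q2
  read '1': q2 → q2
  read '1': q2 → q2
  read '0': q2 → q2
q0 -> q2 -> q2 -> q2 -> q2 -> q2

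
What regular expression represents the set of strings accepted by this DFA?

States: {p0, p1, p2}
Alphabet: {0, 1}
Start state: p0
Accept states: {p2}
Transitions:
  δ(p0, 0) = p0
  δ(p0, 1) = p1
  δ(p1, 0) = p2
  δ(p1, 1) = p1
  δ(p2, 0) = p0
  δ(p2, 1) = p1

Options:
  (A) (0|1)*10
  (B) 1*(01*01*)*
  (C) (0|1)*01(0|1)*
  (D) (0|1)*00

Check each option against the DFA on short strings; one disagreement eliminates an option:
  (A) (0|1)*10: agrees with the DFA on every string of length ≤ 6
  (B) 1*(01*01*)*: on ε the DFA stays in p0 and rejects (p0 ∉ Accept), but the regex matches it → eliminate
  (C) (0|1)*01(0|1)*: on '01' the DFA goes p0 → p0 → p1 and rejects (p1 ∉ Accept), but the regex matches it → eliminate
  (D) (0|1)*00: on '00' the DFA goes p0 → p0 → p0 and rejects (p0 ∉ Accept), but the regex matches it → eliminate
Only (A) is consistent with the DFA.
(A) (0|1)*10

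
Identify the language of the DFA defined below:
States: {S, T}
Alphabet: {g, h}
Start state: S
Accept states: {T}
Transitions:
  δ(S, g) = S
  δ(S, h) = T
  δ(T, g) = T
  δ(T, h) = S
Testing a few strings:
  'hgg' → accept
  'hh' → reject
  'g' → reject
  'ggg' → reject
State roles: S=even number of h's so far; T=odd number of h's so far
All strings over {g,h} with an odd number of h's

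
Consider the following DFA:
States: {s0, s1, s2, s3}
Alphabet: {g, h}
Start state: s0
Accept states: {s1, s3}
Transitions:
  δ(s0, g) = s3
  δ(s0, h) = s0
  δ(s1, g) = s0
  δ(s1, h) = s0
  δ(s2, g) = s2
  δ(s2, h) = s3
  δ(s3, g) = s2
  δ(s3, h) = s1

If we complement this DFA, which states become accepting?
Complement accept states = All states \ Original accept states
= {s0, s1, s2, s3} \ {s1, s3}
{s0, s2}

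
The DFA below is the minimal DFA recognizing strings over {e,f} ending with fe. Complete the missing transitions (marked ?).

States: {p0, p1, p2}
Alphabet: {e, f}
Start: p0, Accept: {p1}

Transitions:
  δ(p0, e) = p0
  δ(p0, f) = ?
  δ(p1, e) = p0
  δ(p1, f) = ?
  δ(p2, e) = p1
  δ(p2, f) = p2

From the language and accept set, identify what each state tracks — p0: no suffix match; p1: suffix is fe; p2: one trailing f.
Each missing δ(q, a) is the state matching the new tracked value after reading a.
δ(p0, f) = p2; δ(p1, f) = p2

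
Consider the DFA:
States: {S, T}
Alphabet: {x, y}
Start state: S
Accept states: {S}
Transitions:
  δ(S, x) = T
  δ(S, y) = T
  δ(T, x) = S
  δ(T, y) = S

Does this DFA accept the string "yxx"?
Processing string "yxx":
  S --y--> T
  T --x--> S
  S --x--> T
Final state: T
Accept states: {S}
No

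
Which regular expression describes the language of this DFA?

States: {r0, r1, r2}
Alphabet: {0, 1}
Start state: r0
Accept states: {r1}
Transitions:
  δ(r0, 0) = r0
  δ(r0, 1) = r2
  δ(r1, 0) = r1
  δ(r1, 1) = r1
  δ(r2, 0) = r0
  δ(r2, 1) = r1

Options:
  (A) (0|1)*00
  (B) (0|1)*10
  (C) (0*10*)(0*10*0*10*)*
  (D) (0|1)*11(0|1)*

Check each option against the DFA on short strings; one disagreement eliminates an option:
  (A) (0|1)*00: on '00' the DFA goes r0 → r0 → r0 and rejects (r0 ∉ Accept), but the regex matches it → eliminate
  (B) (0|1)*10: on '10' the DFA goes r0 → r2 → r0 and rejects (r0 ∉ Accept), but the regex matches it → eliminate
  (C) (0*10*)(0*10*0*10*)*: on '1' the DFA goes r0 → r2 and rejects (r2 ∉ Accept), but the regex matches it → eliminate
  (D) (0|1)*11(0|1)*: agrees with the DFA on every string of length ≤ 6
Only (D) is consistent with the DFA.
(D) (0|1)*11(0|1)*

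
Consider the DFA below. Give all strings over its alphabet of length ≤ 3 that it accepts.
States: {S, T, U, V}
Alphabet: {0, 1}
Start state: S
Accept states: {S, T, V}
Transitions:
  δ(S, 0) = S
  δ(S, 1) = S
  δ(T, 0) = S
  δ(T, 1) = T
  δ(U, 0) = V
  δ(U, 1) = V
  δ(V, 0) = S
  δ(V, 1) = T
ε, 0, 1, 00, 01, 10, 11, 000, 001, 010, 011, 100, 101, 110, 111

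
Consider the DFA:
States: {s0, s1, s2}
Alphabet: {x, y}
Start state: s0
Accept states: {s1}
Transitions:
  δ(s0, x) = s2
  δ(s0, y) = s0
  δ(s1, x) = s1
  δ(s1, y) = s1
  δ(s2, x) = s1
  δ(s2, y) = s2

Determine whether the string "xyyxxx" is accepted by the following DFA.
Processing string "xyyxxx":
  s0 --x--> s2
  s2 --y--> s2
  s2 --y--> s2
  s2 --x--> s1
  s1 --x--> s1
  s1 --x--> s1
Final state: s1
Accept states: {s1}
Yes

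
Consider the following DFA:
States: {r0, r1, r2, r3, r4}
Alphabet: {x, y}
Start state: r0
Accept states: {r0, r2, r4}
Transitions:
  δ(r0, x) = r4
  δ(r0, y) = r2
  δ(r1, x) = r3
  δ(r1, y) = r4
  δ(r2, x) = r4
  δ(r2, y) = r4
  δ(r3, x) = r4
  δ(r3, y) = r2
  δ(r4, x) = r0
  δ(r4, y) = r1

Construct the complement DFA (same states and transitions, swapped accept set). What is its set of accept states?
Complement accept states = All states \ Original accept states
= {r0, r1, r2, r3, r4} \ {r0, r2, r4}
{r1, r3}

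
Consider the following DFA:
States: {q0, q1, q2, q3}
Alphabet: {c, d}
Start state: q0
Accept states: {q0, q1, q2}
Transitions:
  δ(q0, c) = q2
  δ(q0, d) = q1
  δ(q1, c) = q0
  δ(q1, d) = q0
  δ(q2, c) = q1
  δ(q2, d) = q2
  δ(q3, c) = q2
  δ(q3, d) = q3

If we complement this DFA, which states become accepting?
Complement accept states = All states \ Original accept states
= {q0, q1, q2, q3} \ {q0, q1, q2}
{q3}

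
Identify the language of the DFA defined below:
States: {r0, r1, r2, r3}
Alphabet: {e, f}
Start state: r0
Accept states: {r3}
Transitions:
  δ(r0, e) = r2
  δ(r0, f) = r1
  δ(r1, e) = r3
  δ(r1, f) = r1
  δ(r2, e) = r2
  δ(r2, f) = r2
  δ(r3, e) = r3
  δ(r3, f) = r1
Testing a few strings:
  'fff' → reject
  'e' → reject
  'ffe' → accept
  'efee' → reject
State roles: r0=no input read; r1=started with f, last symbol f; r2=started with e (dead); r3=started with f, last symbol e
All strings over {e,f} that start with f and end with e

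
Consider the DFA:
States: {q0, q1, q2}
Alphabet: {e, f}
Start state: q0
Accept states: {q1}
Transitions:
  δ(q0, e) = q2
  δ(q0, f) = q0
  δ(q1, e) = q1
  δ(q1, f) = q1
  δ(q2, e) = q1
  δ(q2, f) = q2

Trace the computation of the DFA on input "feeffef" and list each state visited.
read 'f': q0 → q0
  read 'e': q0 → q2
  read 'e': q2 → q1
  read 'f': q1 → q1
  read 'f': q1 → q1
  read 'e': q1 → q1
  read 'f': q1 → q1
q0 -> q0 -> q2 -> q1 -> q1 -> q1 -> q1 -> q1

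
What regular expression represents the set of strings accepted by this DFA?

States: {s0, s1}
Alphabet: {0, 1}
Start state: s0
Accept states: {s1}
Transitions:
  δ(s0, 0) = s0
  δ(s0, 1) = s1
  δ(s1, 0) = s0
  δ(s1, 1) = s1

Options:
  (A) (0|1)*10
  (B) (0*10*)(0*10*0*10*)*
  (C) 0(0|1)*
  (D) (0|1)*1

Check each option against the DFA on short strings; one disagreement eliminates an option:
  (A) (0|1)*10: on '1' the DFA goes s0 → s1 and accepts (s1 ∈ Accept), but the regex does not match it → eliminate
  (B) (0*10*)(0*10*0*10*)*: on '10' the DFA goes s0 → s1 → s0 and rejects (s0 ∉ Accept), but the regex matches it → eliminate
  (C) 0(0|1)*: on '0' the DFA goes s0 → s0 and rejects (s0 ∉ Accept), but the regex matches it → eliminate
  (D) (0|1)*1: agrees with the DFA on every string of length ≤ 6
Only (D) is consistent with the DFA.
(D) (0|1)*1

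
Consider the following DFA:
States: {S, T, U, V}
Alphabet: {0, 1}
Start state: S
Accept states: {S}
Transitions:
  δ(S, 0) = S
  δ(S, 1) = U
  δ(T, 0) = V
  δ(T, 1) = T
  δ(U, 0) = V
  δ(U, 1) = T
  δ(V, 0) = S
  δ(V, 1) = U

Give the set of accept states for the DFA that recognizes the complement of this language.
Complement accept states = All states \ Original accept states
= {S, T, U, V} \ {S}
{T, U, V}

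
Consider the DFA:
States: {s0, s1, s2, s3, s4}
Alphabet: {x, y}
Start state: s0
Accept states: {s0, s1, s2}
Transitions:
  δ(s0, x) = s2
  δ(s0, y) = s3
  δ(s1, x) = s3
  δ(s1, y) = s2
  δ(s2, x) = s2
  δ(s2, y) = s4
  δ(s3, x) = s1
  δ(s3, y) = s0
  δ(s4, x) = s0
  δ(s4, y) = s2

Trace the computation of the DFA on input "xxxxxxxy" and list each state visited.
read 'x': s0 → s2
  read 'x': s2 → s2
  read 'x': s2 → s2
  read 'x': s2 → s2
  read 'x': s2 → s2
  read 'x': s2 → s2
  read 'x': s2 → s2
  read 'y': s2 → s4
s0 -> s2 -> s2 -> s2 -> s2 -> s2 -> s2 -> s2 -> s4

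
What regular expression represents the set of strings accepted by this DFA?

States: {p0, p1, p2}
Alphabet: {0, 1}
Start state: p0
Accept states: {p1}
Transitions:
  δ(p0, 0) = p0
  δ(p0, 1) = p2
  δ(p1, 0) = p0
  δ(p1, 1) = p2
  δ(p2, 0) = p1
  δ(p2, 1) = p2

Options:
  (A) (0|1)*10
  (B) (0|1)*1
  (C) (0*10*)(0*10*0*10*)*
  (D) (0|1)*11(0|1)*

Check each option against the DFA on short strings; one disagreement eliminates an option:
  (A) (0|1)*10: agrees with the DFA on every string of length ≤ 6
  (B) (0|1)*1: on '1' the DFA goes p0 → p2 and rejects (p2 ∉ Accept), but the regex matches it → eliminate
  (C) (0*10*)(0*10*0*10*)*: on '1' the DFA goes p0 → p2 and rejects (p2 ∉ Accept), but the regex matches it → eliminate
  (D) (0|1)*11(0|1)*: on '10' the DFA goes p0 → p2 → p1 and accepts (p1 ∈ Accept), but the regex does not match it → eliminate
Only (A) is consistent with the DFA.
(A) (0|1)*10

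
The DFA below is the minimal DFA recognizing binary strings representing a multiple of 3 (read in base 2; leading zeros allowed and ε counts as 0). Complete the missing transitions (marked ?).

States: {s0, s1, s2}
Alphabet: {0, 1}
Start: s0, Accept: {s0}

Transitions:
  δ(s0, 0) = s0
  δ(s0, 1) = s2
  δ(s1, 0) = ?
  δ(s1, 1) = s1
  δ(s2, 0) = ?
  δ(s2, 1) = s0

From the language and accept set, identify what each state tracks — s0: value ≡ 0 (mod 3); s1: value ≡ 2 (mod 3); s2: value ≡ 1 (mod 3).
Each missing δ(q, a) is the state matching the new tracked value after reading a.
δ(s1, 0) = s2; δ(s2, 0) = s1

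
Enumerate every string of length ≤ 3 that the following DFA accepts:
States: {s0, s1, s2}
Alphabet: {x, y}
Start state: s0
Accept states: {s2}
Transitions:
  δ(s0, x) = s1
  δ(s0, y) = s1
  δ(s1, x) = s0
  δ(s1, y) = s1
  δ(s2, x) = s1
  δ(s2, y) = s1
None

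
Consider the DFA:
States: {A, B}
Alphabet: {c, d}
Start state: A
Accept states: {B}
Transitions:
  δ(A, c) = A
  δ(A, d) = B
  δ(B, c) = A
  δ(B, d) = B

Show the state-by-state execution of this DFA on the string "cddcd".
read 'c': A → A
  read 'd': A → B
  read 'd': B → B
  read 'c': B → A
  read 'd': A → B
A -> A -> B -> B -> A -> B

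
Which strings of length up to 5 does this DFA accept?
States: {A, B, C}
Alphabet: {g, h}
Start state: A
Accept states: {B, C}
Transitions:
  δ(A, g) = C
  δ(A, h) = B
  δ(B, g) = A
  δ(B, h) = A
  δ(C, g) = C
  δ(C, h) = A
g, h, gg, ggg, ghg, ghh, hgg, hgh, hhg, hhh, gggg, gghg, gghh, ghgg, hggg, hhgg, ggggg, ggghg, ggghh, gghgg, ghggg, ghghg, ghghh, ghhgg, ghhgh, ghhhg, ghhhh, hgggg, hgghg, hgghh, hghgg, hghgh, hghhg, hghhh, hhggg, hhghg, hhghh, hhhgg, hhhgh, hhhhg, hhhhh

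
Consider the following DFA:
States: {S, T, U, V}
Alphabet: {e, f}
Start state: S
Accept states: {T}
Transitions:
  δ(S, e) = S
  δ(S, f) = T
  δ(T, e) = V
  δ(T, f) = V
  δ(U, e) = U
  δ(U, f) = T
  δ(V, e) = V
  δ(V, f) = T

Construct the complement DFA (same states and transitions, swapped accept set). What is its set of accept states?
Complement accept states = All states \ Original accept states
= {S, T, U, V} \ {T}
{S, U, V}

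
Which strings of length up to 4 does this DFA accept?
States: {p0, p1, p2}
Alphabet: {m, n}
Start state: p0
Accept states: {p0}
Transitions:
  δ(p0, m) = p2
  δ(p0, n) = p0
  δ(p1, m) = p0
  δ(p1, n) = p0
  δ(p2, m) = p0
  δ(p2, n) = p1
ε, n, mm, nn, mmn, mnm, mnn, nmm, nnn, mmmm, mmnn, mnmn, mnnn, nmmn, nmnm, nmnn, nnmm, nnnn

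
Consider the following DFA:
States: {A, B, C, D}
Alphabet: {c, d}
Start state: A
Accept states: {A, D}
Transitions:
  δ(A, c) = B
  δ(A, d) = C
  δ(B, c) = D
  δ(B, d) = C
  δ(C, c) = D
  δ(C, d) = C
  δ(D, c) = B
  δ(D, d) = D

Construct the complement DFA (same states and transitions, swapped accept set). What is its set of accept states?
Complement accept states = All states \ Original accept states
= {A, B, C, D} \ {A, D}
{B, C}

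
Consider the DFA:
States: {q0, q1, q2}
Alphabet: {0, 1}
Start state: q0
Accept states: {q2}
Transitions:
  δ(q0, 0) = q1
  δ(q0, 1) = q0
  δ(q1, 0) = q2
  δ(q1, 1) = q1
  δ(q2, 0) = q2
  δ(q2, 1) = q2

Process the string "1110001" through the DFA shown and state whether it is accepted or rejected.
Processing string "1110001":
  q0 --1--> q0
  q0 --1--> q0
  q0 --1--> q0
  q0 --0--> q1
  q1 --0--> q2
  q2 --0--> q2
  q2 --1--> q2
Final state: q2
Accept states: {q2}
Yes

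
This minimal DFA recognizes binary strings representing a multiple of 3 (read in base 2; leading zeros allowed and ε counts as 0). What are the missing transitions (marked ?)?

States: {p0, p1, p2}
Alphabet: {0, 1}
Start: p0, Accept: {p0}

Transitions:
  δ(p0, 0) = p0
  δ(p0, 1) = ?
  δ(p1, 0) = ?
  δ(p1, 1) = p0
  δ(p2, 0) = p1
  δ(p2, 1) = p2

From the language and accept set, identify what each state tracks — p0: value ≡ 0 (mod 3); p1: value ≡ 1 (mod 3); p2: value ≡ 2 (mod 3).
Each missing δ(q, a) is the state matching the new tracked value after reading a.
δ(p0, 1) = p1; δ(p1, 0) = p2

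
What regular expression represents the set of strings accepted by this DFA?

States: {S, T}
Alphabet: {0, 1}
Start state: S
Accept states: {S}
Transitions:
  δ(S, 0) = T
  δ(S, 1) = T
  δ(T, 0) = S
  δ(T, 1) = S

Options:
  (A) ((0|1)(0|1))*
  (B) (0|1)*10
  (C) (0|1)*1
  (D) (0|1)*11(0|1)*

Check each option against the DFA on short strings; one disagreement eliminates an option:
  (A) ((0|1)(0|1))*: agrees with the DFA on every string of length ≤ 6
  (B) (0|1)*10: on ε the DFA stays in S and accepts (S ∈ Accept), but the regex does not match it → eliminate
  (C) (0|1)*1: on ε the DFA stays in S and accepts (S ∈ Accept), but the regex does not match it → eliminate
  (D) (0|1)*11(0|1)*: on ε the DFA stays in S and accepts (S ∈ Accept), but the regex does not match it → eliminate
Only (A) is consistent with the DFA.
(A) ((0|1)(0|1))*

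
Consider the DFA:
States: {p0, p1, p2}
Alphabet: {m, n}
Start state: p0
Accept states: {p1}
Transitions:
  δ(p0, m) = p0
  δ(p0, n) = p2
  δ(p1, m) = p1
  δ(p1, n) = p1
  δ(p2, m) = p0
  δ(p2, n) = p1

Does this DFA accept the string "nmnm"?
Processing string "nmnm":
  p0 --n--> p2
  p2 --m--> p0
  p0 --n--> p2
  p2 --m--> p0
Final state: p0
Accept states: {p1}
No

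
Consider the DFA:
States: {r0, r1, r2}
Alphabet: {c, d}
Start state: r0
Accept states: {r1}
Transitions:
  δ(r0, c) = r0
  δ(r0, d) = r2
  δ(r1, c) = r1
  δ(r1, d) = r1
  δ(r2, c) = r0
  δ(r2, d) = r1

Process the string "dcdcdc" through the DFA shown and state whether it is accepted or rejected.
Processing string "dcdcdc":
  r0 --d--> r2
  r2 --c--> r0
  r0 --d--> r2
  r2 --c--> r0
  r0 --d--> r2
  r2 --c--> r0
Final state: r0
Accept states: {r1}
No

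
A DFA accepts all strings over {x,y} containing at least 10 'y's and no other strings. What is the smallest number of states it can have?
By Myhill–Nerode, count the distinguishable equivalence classes: 11 classes — having seen 0, 1, …, 9, or ≥10 copies of 'y'; any two classes i < j (j ≤ 10) are distinguished by the string y^(10−j), which takes class j to 10 copies (accepted) but leaves class i below 10 (rejected).
11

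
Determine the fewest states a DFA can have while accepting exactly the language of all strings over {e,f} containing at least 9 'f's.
By Myhill–Nerode, count the distinguishable equivalence classes: 10 classes — having seen 0, 1, …, 8, or ≥9 copies of 'f'; any two classes i < j (j ≤ 9) are distinguished by the string f^(9−j), which takes class j to 9 copies (accepted) but leaves class i below 9 (rejected).
10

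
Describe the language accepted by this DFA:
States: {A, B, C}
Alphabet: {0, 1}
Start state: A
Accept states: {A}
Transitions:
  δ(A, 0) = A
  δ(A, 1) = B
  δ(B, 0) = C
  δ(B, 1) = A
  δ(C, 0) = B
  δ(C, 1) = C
Testing a few strings:
  '0' → accept
  '1' → reject
  '10' → reject
  '1010' → reject
State roles: A=value ≡ 0 (mod 3); B=value ≡ 1 (mod 3); C=value ≡ 2 (mod 3)
All binary strings representing a multiple of 3 (read in base 2; leading zeros allowed and ε counts as 0)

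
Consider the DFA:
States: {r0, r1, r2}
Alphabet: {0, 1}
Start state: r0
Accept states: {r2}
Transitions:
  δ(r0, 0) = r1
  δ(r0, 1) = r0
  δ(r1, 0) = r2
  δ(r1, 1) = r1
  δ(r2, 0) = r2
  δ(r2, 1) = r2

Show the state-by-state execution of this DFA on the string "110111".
read '1': r0 → r0
  read '1': r0 → r0
  read '0': r0 → r1
  read '1': r1 → r1
  read '1': r1 → r1
  read '1': r1 → r1
r0 -> r0 -> r0 -> r1 -> r1 -> r1 -> r1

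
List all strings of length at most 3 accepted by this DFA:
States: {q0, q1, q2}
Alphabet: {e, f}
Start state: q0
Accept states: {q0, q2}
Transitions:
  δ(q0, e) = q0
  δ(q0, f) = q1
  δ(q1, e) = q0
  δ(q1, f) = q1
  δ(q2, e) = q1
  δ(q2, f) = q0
ε, e, ee, fe, eee, efe, fee, ffe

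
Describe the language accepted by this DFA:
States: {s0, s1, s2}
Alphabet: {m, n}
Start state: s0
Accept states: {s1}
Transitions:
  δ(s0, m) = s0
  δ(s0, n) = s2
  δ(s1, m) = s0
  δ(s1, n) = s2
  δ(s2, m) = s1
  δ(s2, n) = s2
Testing a few strings:
  'mn' → reject
  'nmnn' → reject
  'nnm' → accept
  'nn' → reject
State roles: s0=no suffix match; s1=suffix is nm; s2=one trailing n
All strings over {m,n} ending with nm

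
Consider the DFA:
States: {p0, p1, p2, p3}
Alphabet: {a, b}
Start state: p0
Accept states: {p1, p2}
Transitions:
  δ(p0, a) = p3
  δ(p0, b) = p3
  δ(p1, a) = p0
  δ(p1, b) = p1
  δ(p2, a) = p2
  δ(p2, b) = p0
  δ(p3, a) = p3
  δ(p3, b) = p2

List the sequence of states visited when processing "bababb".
read 'b': p0 → p3
  read 'a': p3 → p3
  read 'b': p3 → p2
  read 'a': p2 → p2
  read 'b': p2 → p0
  read 'b': p0 → p3
p0 -> p3 -> p3 -> p2 -> p2 -> p0 -> p3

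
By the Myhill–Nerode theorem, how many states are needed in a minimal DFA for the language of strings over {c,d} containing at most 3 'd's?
By Myhill–Nerode, count the distinguishable equivalence classes: 5 classes — having seen 0, 1, …, 3, or >3 copies of 'd'; counts 0 through 3 are accepting and >3 is dead.
5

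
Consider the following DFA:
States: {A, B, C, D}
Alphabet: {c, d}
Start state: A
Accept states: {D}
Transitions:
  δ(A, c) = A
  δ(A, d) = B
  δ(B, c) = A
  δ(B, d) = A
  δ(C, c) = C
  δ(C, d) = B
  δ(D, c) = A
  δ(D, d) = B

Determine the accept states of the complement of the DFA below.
Complement accept states = All states \ Original accept states
= {A, B, C, D} \ {D}
{A, B, C}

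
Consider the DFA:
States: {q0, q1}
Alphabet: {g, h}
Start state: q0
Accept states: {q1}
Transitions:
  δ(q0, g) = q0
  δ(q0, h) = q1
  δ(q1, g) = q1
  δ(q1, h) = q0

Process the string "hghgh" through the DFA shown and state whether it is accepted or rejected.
Processing string "hghgh":
  q0 --h--> q1
  q1 --g--> q1
  q1 --h--> q0
  q0 --g--> q0
  q0 --h--> q1
Final state: q1
Accept states: {q1}
Yes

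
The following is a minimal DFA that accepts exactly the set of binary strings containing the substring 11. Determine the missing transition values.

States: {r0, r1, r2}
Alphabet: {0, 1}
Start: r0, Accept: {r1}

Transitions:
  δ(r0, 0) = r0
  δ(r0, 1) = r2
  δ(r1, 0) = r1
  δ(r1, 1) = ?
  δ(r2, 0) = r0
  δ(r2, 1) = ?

From the language and accept set, identify what each state tracks — r0: no progress toward 11; r1: substring 11 seen; r2: one trailing 1.
Each missing δ(q, a) is the state matching the new tracked value after reading a.
δ(r1, 1) = r1; δ(r2, 1) = r1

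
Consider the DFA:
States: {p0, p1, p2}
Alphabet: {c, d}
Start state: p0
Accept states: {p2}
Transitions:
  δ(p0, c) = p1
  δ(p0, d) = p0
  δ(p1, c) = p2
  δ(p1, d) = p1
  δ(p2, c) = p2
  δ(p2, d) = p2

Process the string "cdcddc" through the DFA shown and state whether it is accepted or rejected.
Processing string "cdcddc":
  p0 --c--> p1
  p1 --d--> p1
  p1 --c--> p2
  p2 --d--> p2
  p2 --d--> p2
  p2 --c--> p2
Final state: p2
Accept states: {p2}
Yes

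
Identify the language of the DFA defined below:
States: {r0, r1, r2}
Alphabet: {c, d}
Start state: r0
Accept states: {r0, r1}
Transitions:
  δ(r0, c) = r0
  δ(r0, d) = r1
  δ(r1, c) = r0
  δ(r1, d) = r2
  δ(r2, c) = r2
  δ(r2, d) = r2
Testing a few strings:
  'c' → accept
  'dd' → reject
  'cc' → accept
  'cddc' → reject
State roles: r0=last symbol not d (ok); r1=last symbol d (ok); r2=saw dd (dead)
All strings over {c,d} with no two consecutive d's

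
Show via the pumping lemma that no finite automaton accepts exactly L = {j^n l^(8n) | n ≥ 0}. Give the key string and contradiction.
Assume L is regular with pumping length p. Idea: pumping the j-block breaks the 1:8 ratio.
Choose s = j^p l^(8p) (length 9p ≥ p). By the pumping lemma, s = xyz with |xy| ≤ p, |y| > 0, so y = j^k with k ≥ 1. Then xy²z = j^(p+k) l^(8p). For this to be in L we would need 8p = 8(p+k), i.e. 8k = 0, contradicting k ≥ 1. So xy²z ∉ L.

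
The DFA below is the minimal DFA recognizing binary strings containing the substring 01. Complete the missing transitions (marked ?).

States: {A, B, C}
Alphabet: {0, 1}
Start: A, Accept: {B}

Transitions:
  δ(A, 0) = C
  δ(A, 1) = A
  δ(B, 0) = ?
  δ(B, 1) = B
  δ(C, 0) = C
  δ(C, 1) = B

From the language and accept set, identify what each state tracks — A: no 0 seen yet; B: substring 01 seen; C: seen a 0, waiting for 1.
Each missing δ(q, a) is the state matching the new tracked value after reading a.
δ(B, 0) = B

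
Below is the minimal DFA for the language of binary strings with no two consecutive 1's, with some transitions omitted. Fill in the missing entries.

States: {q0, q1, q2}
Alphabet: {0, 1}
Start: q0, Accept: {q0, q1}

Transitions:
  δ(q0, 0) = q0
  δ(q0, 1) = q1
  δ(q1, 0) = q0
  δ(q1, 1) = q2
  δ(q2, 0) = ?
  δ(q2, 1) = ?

From the language and accept set, identify what each state tracks — q0: last symbol not 1 (ok); q1: last symbol 1 (ok); q2: saw 11 (dead).
Each missing δ(q, a) is the state matching the new tracked value after reading a.
δ(q2, 0) = q2; δ(q2, 1) = q2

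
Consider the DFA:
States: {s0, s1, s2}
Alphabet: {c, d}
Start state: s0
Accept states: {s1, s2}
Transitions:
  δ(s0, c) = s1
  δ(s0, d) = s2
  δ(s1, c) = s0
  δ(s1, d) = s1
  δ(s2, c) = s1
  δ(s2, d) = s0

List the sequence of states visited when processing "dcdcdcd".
read 'd': s0 → s2
  read 'c': s2 → s1
  read 'd': s1 → s1
  read 'c': s1 → s0
  read 'd': s0 → s2
  read 'c': s2 → s1
  read 'd': s1 → s1
s0 -> s2 -> s1 -> s1 -> s0 -> s2 -> s1 -> s1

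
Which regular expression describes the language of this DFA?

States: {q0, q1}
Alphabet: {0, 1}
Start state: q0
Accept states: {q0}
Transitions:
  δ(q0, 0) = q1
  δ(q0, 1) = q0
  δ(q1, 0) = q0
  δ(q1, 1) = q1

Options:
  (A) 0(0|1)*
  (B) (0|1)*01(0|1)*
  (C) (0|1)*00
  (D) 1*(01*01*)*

Check each option against the DFA on short strings; one disagreement eliminates an option:
  (A) 0(0|1)*: on ε the DFA stays in q0 and accepts (q0 ∈ Accept), but the regex does not match it → eliminate
  (B) (0|1)*01(0|1)*: on ε the DFA stays in q0 and accepts (q0 ∈ Accept), but the regex does not match it → eliminate
  (C) (0|1)*00: on ε the DFA stays in q0 and accepts (q0 ∈ Accept), but the regex does not match it → eliminate
  (D) 1*(01*01*)*: agrees with the DFA on every string of length ≤ 6
Only (D) is consistent with the DFA.
(D) 1*(01*01*)*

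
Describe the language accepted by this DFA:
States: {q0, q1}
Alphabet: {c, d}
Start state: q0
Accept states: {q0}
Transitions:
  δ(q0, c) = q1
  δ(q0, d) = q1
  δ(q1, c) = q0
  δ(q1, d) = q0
Testing a few strings:
  'cdc' → reject
  'd' → reject
  'c' → reject
  'cd' → accept
State roles: q0=even length so far; q1=odd length so far
All strings over {c,d} of even length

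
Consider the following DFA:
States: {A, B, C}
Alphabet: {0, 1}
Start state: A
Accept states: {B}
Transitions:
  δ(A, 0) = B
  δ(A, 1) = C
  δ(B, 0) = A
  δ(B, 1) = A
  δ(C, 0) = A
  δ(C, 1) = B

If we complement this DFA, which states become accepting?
Complement accept states = All states \ Original accept states
= {A, B, C} \ {B}
{A, C}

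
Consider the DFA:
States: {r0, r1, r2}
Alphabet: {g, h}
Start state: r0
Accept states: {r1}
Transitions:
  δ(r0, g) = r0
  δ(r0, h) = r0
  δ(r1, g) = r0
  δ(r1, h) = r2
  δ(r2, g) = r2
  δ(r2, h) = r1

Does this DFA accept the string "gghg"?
Processing string "gghg":
  r0 --g--> r0
  r0 --g--> r0
  r0 --h--> r0
  r0 --g--> r0
Final state: r0
Accept states: {r1}
No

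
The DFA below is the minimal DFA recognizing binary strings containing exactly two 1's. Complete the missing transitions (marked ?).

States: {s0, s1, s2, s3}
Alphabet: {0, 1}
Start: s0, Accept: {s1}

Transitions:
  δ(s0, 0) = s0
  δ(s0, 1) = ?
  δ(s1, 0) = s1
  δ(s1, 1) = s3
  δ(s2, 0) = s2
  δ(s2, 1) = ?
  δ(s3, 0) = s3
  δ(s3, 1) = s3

From the language and accept set, identify what each state tracks — s0: zero 1's; s1: two 1's; s2: one 1; s3: ≥ three 1's (dead).
Each missing δ(q, a) is the state matching the new tracked value after reading a.
δ(s0, 1) = s2; δ(s2, 1) = s1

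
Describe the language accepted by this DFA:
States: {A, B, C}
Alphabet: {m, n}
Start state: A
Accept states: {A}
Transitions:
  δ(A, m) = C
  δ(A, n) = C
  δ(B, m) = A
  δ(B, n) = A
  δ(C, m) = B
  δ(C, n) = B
Testing a few strings:
  'mn' → reject
  'nm' → reject
  'nn' → reject
  'mnmm' → reject
State roles: A=length ≡ 0 (mod 3); B=length ≡ 2 (mod 3); C=length ≡ 1 (mod 3)
All strings over {m,n} whose length is a multiple of 3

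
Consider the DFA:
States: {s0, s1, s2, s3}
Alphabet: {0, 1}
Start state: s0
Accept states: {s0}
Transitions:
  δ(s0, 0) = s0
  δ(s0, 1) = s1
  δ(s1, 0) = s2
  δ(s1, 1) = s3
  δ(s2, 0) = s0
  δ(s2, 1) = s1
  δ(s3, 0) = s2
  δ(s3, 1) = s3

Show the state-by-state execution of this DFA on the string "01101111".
read '0': s0 → s0
  read '1': s0 → s1
  read '1': s1 → s3
  read '0': s3 → s2
  read '1': s2 → s1
  read '1': s1 → s3
  read '1': s3 → s3
  read '1': s3 → s3
s0 -> s0 -> s1 -> s3 -> s2 -> s1 -> s3 -> s3 -> s3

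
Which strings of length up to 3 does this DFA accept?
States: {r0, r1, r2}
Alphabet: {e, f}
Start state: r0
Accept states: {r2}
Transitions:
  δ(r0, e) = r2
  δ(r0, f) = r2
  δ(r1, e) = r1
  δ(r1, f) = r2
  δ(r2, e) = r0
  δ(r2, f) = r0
e, f, eee, eef, efe, eff, fee, fef, ffe, fff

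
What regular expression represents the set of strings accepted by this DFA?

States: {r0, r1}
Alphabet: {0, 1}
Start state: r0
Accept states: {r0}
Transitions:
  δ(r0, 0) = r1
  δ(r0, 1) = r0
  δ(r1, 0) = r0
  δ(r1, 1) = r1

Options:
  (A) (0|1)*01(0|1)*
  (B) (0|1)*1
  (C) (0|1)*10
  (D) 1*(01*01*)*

Check each option against the DFA on short strings; one disagreement eliminates an option:
  (A) (0|1)*01(0|1)*: on ε the DFA stays in r0 and accepts (r0 ∈ Accept), but the regex does not match it → eliminate
  (B) (0|1)*1: on ε the DFA stays in r0 and accepts (r0 ∈ Accept), but the regex does not match it → eliminate
  (C) (0|1)*10: on ε the DFA stays in r0 and accepts (r0 ∈ Accept), but the regex does not match it → eliminate
  (D) 1*(01*01*)*: agrees with the DFA on every string of length ≤ 6
Only (D) is consistent with the DFA.
(D) 1*(01*01*)*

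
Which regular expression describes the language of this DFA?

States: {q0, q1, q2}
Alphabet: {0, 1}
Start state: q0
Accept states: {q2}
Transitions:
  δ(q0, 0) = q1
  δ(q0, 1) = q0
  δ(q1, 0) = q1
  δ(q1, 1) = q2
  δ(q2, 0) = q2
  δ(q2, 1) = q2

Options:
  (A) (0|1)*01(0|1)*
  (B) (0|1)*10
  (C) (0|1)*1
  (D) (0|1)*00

Check each option against the DFA on short strings; one disagreement eliminates an option:
  (A) (0|1)*01(0|1)*: agrees with the DFA on every string of length ≤ 6
  (B) (0|1)*10: on '01' the DFA goes q0 → q1 → q2 and accepts (q2 ∈ Accept), but the regex does not match it → eliminate
  (C) (0|1)*1: on '1' the DFA goes q0 → q0 and rejects (q0 ∉ Accept), but the regex matches it → eliminate
  (D) (0|1)*00: on '00' the DFA goes q0 → q1 → q1 and rejects (q1 ∉ Accept), but the regex matches it → eliminate
Only (A) is consistent with the DFA.
(A) (0|1)*01(0|1)*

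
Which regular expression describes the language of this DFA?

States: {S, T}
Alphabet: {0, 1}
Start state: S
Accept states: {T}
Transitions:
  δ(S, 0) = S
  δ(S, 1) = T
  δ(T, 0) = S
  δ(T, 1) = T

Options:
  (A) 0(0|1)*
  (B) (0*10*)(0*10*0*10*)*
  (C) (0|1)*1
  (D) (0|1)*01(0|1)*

Check each option against the DFA on short strings; one disagreement eliminates an option:
  (A) 0(0|1)*: on '0' the DFA goes S → S and rejects (S ∉ Accept), but the regex matches it → eliminate
  (B) (0*10*)(0*10*0*10*)*: on '10' the DFA goes S → T → S and rejects (S ∉ Accept), but the regex matches it → eliminate
  (C) (0|1)*1: agrees with the DFA on every string of length ≤ 6
  (D) (0|1)*01(0|1)*: on '1' the DFA goes S → T and accepts (T ∈ Accept), but the regex does not match it → eliminate
Only (C) is consistent with the DFA.
(C) (0|1)*1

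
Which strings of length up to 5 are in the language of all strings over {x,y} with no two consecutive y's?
ε, x, y, xx, xy, yx, xxx, xxy, xyx, yxx, yxy, xxxx, xxxy, xxyx, xyxx, xyxy, yxxx, yxxy, yxyx, xxxxx, xxxxy, xxxyx, xxyxx, xxyxy, xyxxx, xyxxy, xyxyx, yxxxx, yxxxy, yxxyx, yxyxx, yxyxy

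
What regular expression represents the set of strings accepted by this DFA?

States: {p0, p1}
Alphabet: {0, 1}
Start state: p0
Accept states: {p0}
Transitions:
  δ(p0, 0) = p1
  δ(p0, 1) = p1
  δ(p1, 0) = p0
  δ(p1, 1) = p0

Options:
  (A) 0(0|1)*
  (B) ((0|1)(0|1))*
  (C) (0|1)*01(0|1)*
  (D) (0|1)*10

Check each option against the DFA on short strings; one disagreement eliminates an option:
  (A) 0(0|1)*: on ε the DFA stays in p0 and accepts (p0 ∈ Accept), but the regex does not match it → eliminate
  (B) ((0|1)(0|1))*: agrees with the DFA on every string of length ≤ 6
  (C) (0|1)*01(0|1)*: on ε the DFA stays in p0 and accepts (p0 ∈ Accept), but the regex does not match it → eliminate
  (D) (0|1)*10: on ε the DFA stays in p0 and accepts (p0 ∈ Accept), but the regex does not match it → eliminate
Only (B) is consistent with the DFA.
(B) ((0|1)(0|1))*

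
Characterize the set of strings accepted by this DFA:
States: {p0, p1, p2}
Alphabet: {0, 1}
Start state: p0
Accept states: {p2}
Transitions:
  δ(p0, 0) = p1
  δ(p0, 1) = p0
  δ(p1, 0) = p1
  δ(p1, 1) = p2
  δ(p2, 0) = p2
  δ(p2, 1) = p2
Testing a few strings:
  '0' → reject
  '11' → reject
  '01' → accept
  '1010' → accept
State roles: p0=no 0 seen yet; p1=seen a 0, waiting for 1; p2=substring 01 seen
All binary strings containing the substring 01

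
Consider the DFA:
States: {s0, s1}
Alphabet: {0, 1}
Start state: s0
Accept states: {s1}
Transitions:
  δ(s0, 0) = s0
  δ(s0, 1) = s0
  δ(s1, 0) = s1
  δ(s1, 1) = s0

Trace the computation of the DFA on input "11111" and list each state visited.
read '1': s0 → s0
  read '1': s0 → s0
  read '1': s0 → s0
  read '1': s0 → s0
  read '1': s0 → s0
s0 -> s0 -> s0 -> s0 -> s0 -> s0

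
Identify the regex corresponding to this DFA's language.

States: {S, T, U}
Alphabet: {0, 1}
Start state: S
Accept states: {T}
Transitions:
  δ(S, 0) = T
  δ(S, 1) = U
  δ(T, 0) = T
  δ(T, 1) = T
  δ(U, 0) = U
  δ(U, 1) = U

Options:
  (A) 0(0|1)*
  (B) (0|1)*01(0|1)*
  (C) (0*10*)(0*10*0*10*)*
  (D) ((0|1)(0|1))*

Check each option against the DFA on short strings; one disagreement eliminates an option:
  (A) 0(0|1)*: agrees with the DFA on every string of length ≤ 6
  (B) (0|1)*01(0|1)*: on '0' the DFA goes S → T and accepts (T ∈ Accept), but the regex does not match it → eliminate
  (C) (0*10*)(0*10*0*10*)*: on '0' the DFA goes S → T and accepts (T ∈ Accept), but the regex does not match it → eliminate
  (D) ((0|1)(0|1))*: on ε the DFA stays in S and rejects (S ∉ Accept), but the regex matches it → eliminate
Only (A) is consistent with the DFA.
(A) 0(0|1)*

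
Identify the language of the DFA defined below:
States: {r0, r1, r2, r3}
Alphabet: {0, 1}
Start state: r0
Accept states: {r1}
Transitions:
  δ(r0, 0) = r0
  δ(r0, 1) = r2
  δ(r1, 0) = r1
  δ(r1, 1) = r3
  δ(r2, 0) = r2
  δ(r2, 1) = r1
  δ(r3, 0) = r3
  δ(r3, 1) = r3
Testing a few strings:
  '01' → reject
  '0111' → reject
  '1' → reject
  '0001' → reject
State roles: r0=zero 1's; r1=two 1's; r2=one 1; r3=≥ three 1's (dead)
All binary strings containing exactly two 1's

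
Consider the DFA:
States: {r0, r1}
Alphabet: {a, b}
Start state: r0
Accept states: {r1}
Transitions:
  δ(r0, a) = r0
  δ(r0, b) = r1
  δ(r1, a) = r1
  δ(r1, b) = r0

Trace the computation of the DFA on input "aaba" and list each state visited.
read 'a': r0 → r0
  read 'a': r0 → r0
  read 'b': r0 → r1
  read 'a': r1 → r1
r0 -> r0 -> r0 -> r1 -> r1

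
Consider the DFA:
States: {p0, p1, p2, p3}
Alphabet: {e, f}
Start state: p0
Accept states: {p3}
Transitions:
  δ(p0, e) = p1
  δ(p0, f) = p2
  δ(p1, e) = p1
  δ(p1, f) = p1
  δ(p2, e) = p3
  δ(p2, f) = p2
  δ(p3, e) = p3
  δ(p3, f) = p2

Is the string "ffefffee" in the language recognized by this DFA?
Processing string "ffefffee":
  p0 --f--> p2
  p2 --f--> p2
  p2 --e--> p3
  p3 --f--> p2
  p2 --f--> p2
  p2 --f--> p2
  p2 --e--> p3
  p3 --e--> p3
Final state: p3
Accept states: {p3}
Yes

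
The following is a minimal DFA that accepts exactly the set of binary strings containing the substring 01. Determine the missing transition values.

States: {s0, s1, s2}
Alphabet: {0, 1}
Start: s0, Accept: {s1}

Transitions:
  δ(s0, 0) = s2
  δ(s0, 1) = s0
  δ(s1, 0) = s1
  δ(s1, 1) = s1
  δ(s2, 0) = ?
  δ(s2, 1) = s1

From the language and accept set, identify what each state tracks — s0: no 0 seen yet; s1: substring 01 seen; s2: seen a 0, waiting for 1.
Each missing δ(q, a) is the state matching the new tracked value after reading a.
δ(s2, 0) = s2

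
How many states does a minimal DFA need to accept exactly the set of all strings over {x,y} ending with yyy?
By Myhill–Nerode, count the distinguishable equivalence classes: 4 classes — one per longest suffix of the input that is a prefix of 'yyy' (lengths 0 through 3); only the length-3 class is accepting.
4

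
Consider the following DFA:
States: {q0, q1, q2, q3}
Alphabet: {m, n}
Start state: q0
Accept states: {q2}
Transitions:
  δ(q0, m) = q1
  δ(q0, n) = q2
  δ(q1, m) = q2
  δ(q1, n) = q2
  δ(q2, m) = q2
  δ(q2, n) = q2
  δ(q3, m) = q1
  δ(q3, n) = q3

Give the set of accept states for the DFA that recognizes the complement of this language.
Complement accept states = All states \ Original accept states
= {q0, q1, q2, q3} \ {q2}
{q0, q1, q3}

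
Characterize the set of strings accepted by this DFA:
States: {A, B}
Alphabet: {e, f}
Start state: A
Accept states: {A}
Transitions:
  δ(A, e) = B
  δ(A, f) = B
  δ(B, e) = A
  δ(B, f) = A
Testing a few strings:
  'ee' → accept
  'eef' → reject
  'fff' → reject
  'e' → reject
State roles: A=even length so far; B=odd length so far
All strings over {e,f} of even length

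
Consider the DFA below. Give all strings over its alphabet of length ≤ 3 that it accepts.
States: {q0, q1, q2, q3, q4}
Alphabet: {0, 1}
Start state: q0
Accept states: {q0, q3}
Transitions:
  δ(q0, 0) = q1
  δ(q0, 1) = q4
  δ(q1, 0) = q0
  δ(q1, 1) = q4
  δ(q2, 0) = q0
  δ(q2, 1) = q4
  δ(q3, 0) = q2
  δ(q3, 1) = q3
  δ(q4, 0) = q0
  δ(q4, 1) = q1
ε, 00, 10, 010, 110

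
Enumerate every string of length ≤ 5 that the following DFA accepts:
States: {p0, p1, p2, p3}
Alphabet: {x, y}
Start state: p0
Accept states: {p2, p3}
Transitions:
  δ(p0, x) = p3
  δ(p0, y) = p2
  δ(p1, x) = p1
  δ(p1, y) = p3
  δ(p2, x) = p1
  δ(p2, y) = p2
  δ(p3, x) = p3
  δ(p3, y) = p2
x, y, xx, xy, yy, xxx, xxy, xyy, yxy, yyy, xxxx, xxxy, xxyy, xyxy, xyyy, yxxy, yxyx, yxyy, yyxy, yyyy, xxxxx, xxxxy, xxxyy, xxyxy, xxyyy, xyxxy, xyxyx, xyxyy, xyyxy, xyyyy, yxxxy, yxxyx, yxxyy, yxyxx, yxyxy, yxyyy, yyxxy, yyxyx, yyxyy, yyyxy, yyyyy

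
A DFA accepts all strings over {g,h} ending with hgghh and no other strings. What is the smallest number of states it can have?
By Myhill–Nerode, count the distinguishable equivalence classes: 6 classes — one per longest suffix of the input that is a prefix of 'hgghh' (lengths 0 through 5); only the length-5 class is accepting.
6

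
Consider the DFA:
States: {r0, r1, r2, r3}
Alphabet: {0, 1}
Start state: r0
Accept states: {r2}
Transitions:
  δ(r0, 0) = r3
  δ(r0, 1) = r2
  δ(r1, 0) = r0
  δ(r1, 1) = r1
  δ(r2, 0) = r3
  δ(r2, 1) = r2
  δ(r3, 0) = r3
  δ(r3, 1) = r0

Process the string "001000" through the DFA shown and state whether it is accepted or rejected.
Processing string "001000":
  r0 --0--> r3
  r3 --0--> r3
  r3 --1--> r0
  r0 --0--> r3
  r3 --0--> r3
  r3 --0--> r3
Final state: r3
Accept states: {r2}
No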